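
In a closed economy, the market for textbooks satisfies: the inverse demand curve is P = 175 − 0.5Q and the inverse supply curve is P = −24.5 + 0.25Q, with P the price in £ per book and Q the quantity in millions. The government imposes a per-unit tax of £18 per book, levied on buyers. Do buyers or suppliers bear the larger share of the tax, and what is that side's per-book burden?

Buyers bear the larger share: £12 per book.

Rewrite in direct form: Qd = 350 − 2P and Qs = 4P + 98.
Without the tax, 350 − 2P = 4P + 98 gives 6P = 252, so P* = £42 and Q* = 266.
With the tax collected from buyers, demand (in seller-price terms) shifts: Qd = 350 − 2(P + 18).
New equilibrium: buyers pay £54, suppliers receive £36, Q = 242. (Wedge: Pb − Ps = 18.)
Per-book burden: buyers £12, suppliers £6.
Buyers take the larger share because demand is less price-elastic here (demand slope 2 vs supply slope 4).
The less price-elastic side of the market bears the larger share of a per-unit tax.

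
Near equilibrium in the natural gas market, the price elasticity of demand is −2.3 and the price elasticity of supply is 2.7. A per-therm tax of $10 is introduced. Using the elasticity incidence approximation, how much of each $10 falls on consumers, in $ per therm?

Incidence ratio: consumers' share ≈ εs / (εs + |εd|) = 2.7 / (2.7 + 2.3) = 0.54.
So consumers bear ≈ 0.54 × $10 = $5.4; producers bear $4.6.

Consumers bear ≈ $5.4 per therm.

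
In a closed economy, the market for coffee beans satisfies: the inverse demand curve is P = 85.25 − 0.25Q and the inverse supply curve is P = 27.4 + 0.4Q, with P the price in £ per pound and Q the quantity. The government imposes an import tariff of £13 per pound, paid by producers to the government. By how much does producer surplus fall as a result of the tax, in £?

Producer surplus falls by £632.

Rewrite in direct form: Qd = 341 − 4P and Qs = 2.5P − 68.5.
Before the tax: set 341 − 4P = 2.5P − 68.5 → P* = £63, Q* = 89.
With the tax collected from producers, supply shifts: Qs = 2.5(P − 13) − 68.5.
Solving gives Q = 69 with buyers paying £68 and producers receiving £55 (the £13 wedge).
ΔPS is the trapezoid between Q = 69 and Q = 89 of height £8: ½ · (89 + 69) · 8 = £632.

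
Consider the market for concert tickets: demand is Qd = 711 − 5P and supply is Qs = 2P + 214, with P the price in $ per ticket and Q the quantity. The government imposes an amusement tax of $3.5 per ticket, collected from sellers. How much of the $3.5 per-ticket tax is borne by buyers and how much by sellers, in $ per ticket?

Without the tax, 711 − 5P = 2P + 214 gives 7P = 497, so P* = $71 and Q* = 356.
With the tax collected from sellers, supply shifts: Qs = 2(P − 3.5) + 214.
New equilibrium: buyers pay $72, sellers receive $68.5, Q = 351. (Wedge: Pb − Ps = 3.5.)
Burden on buyers: $1; on sellers: $2.5. (They sum to $3.5.)

Buyers bear $1 per ticket; sellers bear $2.5 per ticket.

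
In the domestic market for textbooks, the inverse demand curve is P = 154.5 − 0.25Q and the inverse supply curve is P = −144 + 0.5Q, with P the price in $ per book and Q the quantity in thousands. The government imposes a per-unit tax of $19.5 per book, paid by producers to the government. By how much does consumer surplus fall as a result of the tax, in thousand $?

Consumer surplus falls by $2502.5 thousand.

Inverting to Q(P) form: Qd = 618 − 4P; Qs = 2P + 288.
Without the tax, 618 − 4P = 2P + 288 gives 6P = 330, so P* = $55 and Q* = 398.
With the tax collected from producers, supply shifts: Qs = 2(P − 19.5) + 288.
Solving gives Q = 372 with consumers paying $61.5 and producers receiving $42 (the $19.5 wedge).
ΔCS is the trapezoid between Q = 372 and Q = 398 of height $6.5: ½ · (398 + 372) · 6.5 = $2502.5.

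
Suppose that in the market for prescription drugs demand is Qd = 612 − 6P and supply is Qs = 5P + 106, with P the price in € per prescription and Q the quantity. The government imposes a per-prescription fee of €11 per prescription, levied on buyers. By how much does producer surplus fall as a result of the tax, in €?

Before the tax: set 612 − 6P = 5P + 106 → P* = €46, Q* = 336.
With the tax collected from buyers, demand (in seller-price terms) shifts: Qd = 612 − 6(P + 11).
New equilibrium: buyers pay €51, sellers receive €40, Q = 306. (Wedge: Pb − Ps = 11.)
ΔPS is the trapezoid between Q = 306 and Q = 336 of height €6: ½ · (336 + 306) · 6 = €1926.

Producer surplus falls by €1926.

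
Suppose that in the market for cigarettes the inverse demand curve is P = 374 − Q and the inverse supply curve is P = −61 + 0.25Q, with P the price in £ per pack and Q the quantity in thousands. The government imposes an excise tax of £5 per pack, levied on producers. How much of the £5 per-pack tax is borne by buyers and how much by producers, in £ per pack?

Buyers bear £4 per pack; producers bear £1 per pack.

Rewrite in direct form: Qd = 374 − P and Qs = 4P + 244.
Before the tax: set 374 − P = 4P + 244 → P* = £26, Q* = 348.
With the tax collected from producers, supply shifts: Qs = 4(P − 5) + 244.
New equilibrium: buyers pay £30, producers receive £25, Q = 344. (Wedge: Pb − Ps = 5.)
Burden on buyers: £4; on producers: £1. (They sum to £5.)
The less price-elastic side of the market bears the larger share of a per-unit tax.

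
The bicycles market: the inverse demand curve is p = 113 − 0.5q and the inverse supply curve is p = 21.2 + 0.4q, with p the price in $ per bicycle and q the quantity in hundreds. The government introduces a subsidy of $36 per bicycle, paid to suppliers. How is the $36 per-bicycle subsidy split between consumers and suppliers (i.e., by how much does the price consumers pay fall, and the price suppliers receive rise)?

Inverting to q(p) form: qd = 226 − 2p; qs = 2.5p − 53.
Without the subsidy, 226 − 2p = 2.5p − 53 gives 4.5p = 279, so p* = $62 and q* = 102.
With a per-unit subsidy paid to suppliers, each receives p + 36 per unit sold, so supply becomes qs = 2.5(p + 36) − 53.
Solving gives q = 142 with consumers paying $42 and suppliers receiving $78 (the $36 wedge).
Gain to consumers: $20; to suppliers: $16. (They sum to $36.)

Consumers gain $20 per bicycle; suppliers gain $16 per bicycle.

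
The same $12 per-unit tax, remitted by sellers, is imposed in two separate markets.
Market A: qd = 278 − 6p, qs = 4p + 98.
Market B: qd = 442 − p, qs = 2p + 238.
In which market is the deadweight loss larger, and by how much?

Market A, by $124.8.

Market A: pre-tax p* = $18, q* = 170; post-tax q = 141.2; deadweight loss = $172.8.
Market B: pre-tax p* = $68, q* = 374; post-tax q = 366; deadweight loss = $48.
Difference: $172.8 vs $48 → market A is larger by $124.8.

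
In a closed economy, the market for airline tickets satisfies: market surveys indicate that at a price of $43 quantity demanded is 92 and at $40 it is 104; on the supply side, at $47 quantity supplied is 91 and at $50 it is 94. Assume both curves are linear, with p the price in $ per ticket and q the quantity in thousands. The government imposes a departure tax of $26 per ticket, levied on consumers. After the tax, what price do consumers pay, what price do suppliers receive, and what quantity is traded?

Consumers pay $49.2; suppliers receive $23.2; quantity = 67.2.

Demand slope: (104 − 92)/(40 − 43) = -4, so qd = 264 − 4p.
Supply slope: (94 − 91)/(50 − 47) = 1, so qs = p + 44.
Without the tax, 264 − 4p = p + 44 gives 5p = 220, so p* = $44 and q* = 88.
With the tax collected from consumers, demand (in seller-price terms) shifts: qd = 264 − 4(p + 26).
Solving gives q = 67.2 with consumers paying $49.2 and suppliers receiving $23.2 (the $26 wedge).
The less price-elastic side of the market bears the larger share of a per-unit tax.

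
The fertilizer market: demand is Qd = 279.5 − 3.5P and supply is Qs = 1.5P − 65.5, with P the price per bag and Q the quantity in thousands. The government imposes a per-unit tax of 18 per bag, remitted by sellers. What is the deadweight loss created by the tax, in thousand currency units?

Before the tax: set 279.5 − 3.5P = 1.5P − 65.5 → P* = 69, Q* = 38.
With the tax collected from sellers, supply shifts: Qs = 1.5(P − 18) − 65.5.
Solving gives Q = 19.1 with buyers paying 74.4 and sellers receiving 56.4 (the 18 wedge).
Quantity falls by |ΔQ| = |38 − 19.1| = 18.9.
DWL = ½ · t · |ΔQ| = ½ · 18 · 18.9 = 170.1.

Deadweight loss = 170.1 thousand.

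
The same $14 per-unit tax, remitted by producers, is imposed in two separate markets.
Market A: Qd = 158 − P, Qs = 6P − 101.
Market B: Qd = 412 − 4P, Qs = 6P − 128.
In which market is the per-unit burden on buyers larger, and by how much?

Market A: pre-tax P* = $37, Q* = 121; post-tax Q = 109; per-unit burden on buyers = $12.
Market B: pre-tax P* = $54, Q* = 196; post-tax Q = 162.4; per-unit burden on buyers = $8.4.
Difference: $12 vs $8.4 → market A is larger by $3.6.

Market A, by $3.6.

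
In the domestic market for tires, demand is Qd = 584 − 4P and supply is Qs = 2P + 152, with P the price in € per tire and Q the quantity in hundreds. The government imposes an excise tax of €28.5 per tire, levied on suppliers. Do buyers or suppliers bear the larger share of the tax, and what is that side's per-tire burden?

Suppliers bear the larger share: €19 per tire.

Before the tax: set 584 − 4P = 2P + 152 → P* = €72, Q* = 296.
With the tax collected from suppliers, supply shifts: Qs = 2(P − 28.5) + 152.
New equilibrium: buyers pay €81.5, suppliers receive €53, Q = 258. (Wedge: Pb − Ps = 28.5.)
Per-tire burden: buyers €9.5, suppliers €19.
Suppliers take the larger share because supply is less price-elastic here (demand slope 4 vs supply slope 2).
The less price-elastic side of the market bears the larger share of a per-unit tax.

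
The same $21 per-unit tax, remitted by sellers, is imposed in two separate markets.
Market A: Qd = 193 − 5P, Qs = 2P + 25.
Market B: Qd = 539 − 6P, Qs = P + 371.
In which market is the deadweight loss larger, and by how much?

Market A: pre-tax P* = $24, Q* = 73; post-tax Q = 43; deadweight loss = $315.
Market B: pre-tax P* = $24, Q* = 395; post-tax Q = 377; deadweight loss = $189.
Difference: $315 vs $189 → market A is larger by $126.

Market A, by $126.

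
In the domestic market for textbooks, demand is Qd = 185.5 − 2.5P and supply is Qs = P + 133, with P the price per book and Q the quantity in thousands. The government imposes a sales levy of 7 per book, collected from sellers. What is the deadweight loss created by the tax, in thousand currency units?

Without the tax, 185.5 − 2.5P = P + 133 gives 3.5P = 52.5, so P* = 15 and Q* = 148.
With the tax collected from sellers, supply shifts: Qs = (P − 7) + 133.
Solving gives Q = 143 with buyers paying 17 and sellers receiving 10 (the 7 wedge).
Quantity falls by |ΔQ| = |148 − 143| = 5.
DWL = ½ · t · |ΔQ| = ½ · 7 · 5 = 17.5.

Deadweight loss = 17.5 thousand.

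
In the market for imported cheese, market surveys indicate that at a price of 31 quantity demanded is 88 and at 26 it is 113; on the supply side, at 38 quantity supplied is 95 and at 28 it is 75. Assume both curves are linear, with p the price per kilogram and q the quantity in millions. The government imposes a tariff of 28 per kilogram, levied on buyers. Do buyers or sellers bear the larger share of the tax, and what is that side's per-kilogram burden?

Sellers bear the larger share: 20 per kilogram.

Demand slope: (113 − 88)/(26 − 31) = -5, so qd = 243 − 5p.
Supply slope: (75 − 95)/(28 − 38) = 2, so qs = 2p + 19.
Before the tax: set 243 − 5p = 2p + 19 → p* = 32, q* = 83.
With the tax collected from buyers, demand (in seller-price terms) shifts: qd = 243 − 5(p + 28).
Solving gives q = 43 with buyers paying 40 and sellers receiving 12 (the 28 wedge).
Per-kilogram burden: buyers 8, sellers 20.
Sellers take the larger share because supply is less price-elastic here (demand slope 5 vs supply slope 2).
The less price-elastic side of the market bears the larger share of a per-unit tax.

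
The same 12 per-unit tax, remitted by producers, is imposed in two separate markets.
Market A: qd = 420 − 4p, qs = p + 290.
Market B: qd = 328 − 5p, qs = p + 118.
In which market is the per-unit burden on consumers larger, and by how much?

Market A, by 0.4.

Market A: pre-tax p* = 26, q* = 316; post-tax q = 306.4; per-unit burden on consumers = 2.4.
Market B: pre-tax p* = 35, q* = 153; post-tax q = 143; per-unit burden on consumers = 2.
Difference: 2.4 vs 2 → market A is larger by 0.4.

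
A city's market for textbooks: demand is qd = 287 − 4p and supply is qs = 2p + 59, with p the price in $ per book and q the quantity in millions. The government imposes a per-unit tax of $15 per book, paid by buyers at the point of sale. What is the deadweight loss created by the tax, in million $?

Deadweight loss = $150 million.

Without the tax, 287 − 4p = 2p + 59 gives 6p = 228, so p* = $38 and q* = 135.
With the tax collected from buyers, demand (in seller-price terms) shifts: qd = 287 − 4(p + 15).
New equilibrium: buyers pay $43, producers receive $28, q = 115. (Wedge: pb − ps = 15.)
Quantity falls by |ΔQ| = |135 − 115| = 20.
DWL = ½ · t · |ΔQ| = ½ · 15 · 20 = $150.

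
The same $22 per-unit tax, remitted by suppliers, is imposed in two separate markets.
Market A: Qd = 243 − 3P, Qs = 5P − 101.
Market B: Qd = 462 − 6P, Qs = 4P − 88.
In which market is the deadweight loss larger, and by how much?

Market A: pre-tax P* = $43, Q* = 114; post-tax Q = 72.75; deadweight loss = $453.75.
Market B: pre-tax P* = $55, Q* = 132; post-tax Q = 79.2; deadweight loss = $580.8.
Difference: $453.75 vs $580.8 → market B is larger by $127.05.

Market B, by $127.05.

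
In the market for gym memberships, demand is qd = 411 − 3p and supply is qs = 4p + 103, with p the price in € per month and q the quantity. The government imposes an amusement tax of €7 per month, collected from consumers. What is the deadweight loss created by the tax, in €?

Deadweight loss = €42.

Without the tax, 411 − 3p = 4p + 103 gives 7p = 308, so p* = €44 and q* = 279.
With the tax collected from consumers, demand (in seller-price terms) shifts: qd = 411 − 3(p + 7).
Solving gives q = 267 with consumers paying €48 and producers receiving €41 (the €7 wedge).
Quantity falls by |ΔQ| = |279 − 267| = 12.
DWL = ½ · t · |ΔQ| = ½ · 7 · 12 = €42.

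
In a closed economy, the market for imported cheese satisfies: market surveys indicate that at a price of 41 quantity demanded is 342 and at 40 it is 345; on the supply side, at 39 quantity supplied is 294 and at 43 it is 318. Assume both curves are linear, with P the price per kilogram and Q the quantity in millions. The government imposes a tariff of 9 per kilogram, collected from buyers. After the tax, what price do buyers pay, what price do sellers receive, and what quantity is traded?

Buyers pay 51; sellers receive 42; quantity = 312.

Demand slope: (345 − 342)/(40 − 41) = -3, so Qd = 465 − 3P.
Supply slope: (318 − 294)/(43 − 39) = 6, so Qs = 6P + 60.
Without the tax, 465 − 3P = 6P + 60 gives 9P = 405, so P* = 45 and Q* = 330.
With the tax collected from buyers, demand (in seller-price terms) shifts: Qd = 465 − 3(P + 9).
New equilibrium: buyers pay 51, sellers receive 42, Q = 312. (Wedge: Pb − Ps = 9.)
The less price-elastic side of the market bears the larger share of a per-unit tax.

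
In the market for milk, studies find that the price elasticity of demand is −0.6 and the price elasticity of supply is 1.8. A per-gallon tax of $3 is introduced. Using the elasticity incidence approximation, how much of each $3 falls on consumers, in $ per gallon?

Incidence ratio: consumers' share ≈ εs / (εs + |εd|) = 1.8 / (1.8 + 0.6) = 0.75.
So consumers bear ≈ 0.75 × $3 = $2.25; sellers bear $0.75.

Consumers bear ≈ $2.25 per gallon.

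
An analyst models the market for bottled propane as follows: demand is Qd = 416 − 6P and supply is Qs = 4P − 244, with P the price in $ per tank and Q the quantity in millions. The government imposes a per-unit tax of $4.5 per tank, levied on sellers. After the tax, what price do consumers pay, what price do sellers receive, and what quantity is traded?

Consumers pay $67.8; sellers receive $63.3; quantity = 9.2.

Without the tax, 416 − 6P = 4P − 244 gives 10P = 660, so P* = $66 and Q* = 20.
With the tax collected from sellers, supply shifts: Qs = 4(P − 4.5) − 244.
Solving gives Q = 9.2 with consumers paying $67.8 and sellers receiving $63.3 (the $4.5 wedge).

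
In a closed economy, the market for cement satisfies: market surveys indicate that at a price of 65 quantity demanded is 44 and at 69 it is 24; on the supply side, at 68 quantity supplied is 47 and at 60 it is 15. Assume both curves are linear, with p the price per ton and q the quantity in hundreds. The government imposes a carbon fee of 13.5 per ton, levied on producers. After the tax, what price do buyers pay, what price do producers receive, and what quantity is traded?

Demand slope: (24 − 44)/(69 − 65) = -5, so qd = 369 − 5p.
Supply slope: (15 − 47)/(60 − 68) = 4, so qs = 4p − 225.
Before the tax: set 369 − 5p = 4p − 225 → p* = 66, q* = 39.
With the tax collected from producers, supply shifts: qs = 4(p − 13.5) − 225.
Solving gives q = 9 with buyers paying 72 and producers receiving 58.5 (the 13.5 wedge).

Buyers pay 72; producers receive 58.5; quantity = 9.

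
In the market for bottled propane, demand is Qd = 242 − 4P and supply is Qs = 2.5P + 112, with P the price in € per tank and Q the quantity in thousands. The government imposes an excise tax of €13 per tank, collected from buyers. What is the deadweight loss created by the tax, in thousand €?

Deadweight loss = €130 thousand.

Without the tax, 242 − 4P = 2.5P + 112 gives 6.5P = 130, so P* = €20 and Q* = 162.
With the tax collected from buyers, demand (in seller-price terms) shifts: Qd = 242 − 4(P + 13).
New equilibrium: buyers pay €25, sellers receive €12, Q = 142. (Wedge: Pb − Ps = 13.)
Quantity falls by |ΔQ| = |162 − 142| = 20.
DWL = ½ · t · |ΔQ| = ½ · 13 · 20 = €130.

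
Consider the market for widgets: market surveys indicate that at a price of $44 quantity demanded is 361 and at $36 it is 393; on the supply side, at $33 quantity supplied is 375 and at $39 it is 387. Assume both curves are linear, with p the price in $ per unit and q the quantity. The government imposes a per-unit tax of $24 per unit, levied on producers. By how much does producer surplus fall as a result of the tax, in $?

Producer surplus falls by $5904.

Demand slope: (393 − 361)/(36 − 44) = -4, so qd = 537 − 4p.
Supply slope: (387 − 375)/(39 − 33) = 2, so qs = 2p + 309.
Without the tax, 537 − 4p = 2p + 309 gives 6p = 228, so p* = $38 and q* = 385.
With the tax collected from producers, supply shifts: qs = 2(p − 24) + 309.
New equilibrium: consumers pay $46, producers receive $22, q = 353. (Wedge: pb − ps = 24.)
ΔPS is the trapezoid between Q = 353 and Q = 385 of height $16: ½ · (385 + 353) · 16 = $5904.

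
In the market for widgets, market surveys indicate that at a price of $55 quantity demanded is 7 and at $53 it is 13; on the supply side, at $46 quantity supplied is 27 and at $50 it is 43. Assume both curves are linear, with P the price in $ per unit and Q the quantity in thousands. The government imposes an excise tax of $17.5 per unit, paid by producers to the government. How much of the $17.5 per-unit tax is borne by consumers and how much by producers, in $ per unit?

Demand slope: (13 − 7)/(53 − 55) = -3, so Qd = 172 − 3P.
Supply slope: (43 − 27)/(50 − 46) = 4, so Qs = 4P − 157.
Before the tax: set 172 − 3P = 4P − 157 → P* = $47, Q* = 31.
With the tax collected from producers, supply shifts: Qs = 4(P − 17.5) − 157.
Solving gives Q = 1 with consumers paying $57 and producers receiving $39.5 (the $17.5 wedge).
Burden on consumers: $10; on producers: $7.5. (They sum to $17.5.)
The less price-elastic side of the market bears the larger share of a per-unit tax.

Consumers bear $10 per unit; producers bear $7.5 per unit.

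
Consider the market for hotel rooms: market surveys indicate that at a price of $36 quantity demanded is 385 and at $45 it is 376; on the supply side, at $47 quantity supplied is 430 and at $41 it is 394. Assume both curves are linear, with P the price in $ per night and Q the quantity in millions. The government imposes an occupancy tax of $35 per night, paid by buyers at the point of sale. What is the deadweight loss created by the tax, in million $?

Deadweight loss = $525 million.

Demand slope: (376 − 385)/(45 − 36) = -1, so Qd = 421 − P.
Supply slope: (394 − 430)/(41 − 47) = 6, so Qs = 6P + 148.
Before the tax: set 421 − P = 6P + 148 → P* = $39, Q* = 382.
With the tax collected from buyers, demand (in seller-price terms) shifts: Qd = 421 − (P + 35).
Solving gives Q = 352 with buyers paying $69 and sellers receiving $34 (the $35 wedge).
Quantity falls by |ΔQ| = |382 − 352| = 30.
DWL = ½ · t · |ΔQ| = ½ · 35 · 30 = $525.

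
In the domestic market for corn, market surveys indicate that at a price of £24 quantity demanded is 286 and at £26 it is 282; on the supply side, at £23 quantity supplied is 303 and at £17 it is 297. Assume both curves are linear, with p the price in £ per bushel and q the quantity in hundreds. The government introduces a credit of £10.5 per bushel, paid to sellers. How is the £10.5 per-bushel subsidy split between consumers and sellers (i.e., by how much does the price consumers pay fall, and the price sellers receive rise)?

Consumers gain £3.5 per bushel; sellers gain £7 per bushel.

Demand slope: (282 − 286)/(26 − 24) = -2, so qd = 334 − 2p.
Supply slope: (297 − 303)/(17 − 23) = 1, so qs = p + 280.
Before the subsidy: set 334 − 2p = p + 280 → p* = £18, q* = 298.
With a per-unit subsidy paid to sellers, each receives p + 10.5 per unit sold, so supply becomes qs = (p + 10.5) + 280.
Solving gives q = 305 with consumers paying £14.5 and sellers receiving £25 (the £10.5 wedge).
Gain to consumers: £3.5; to sellers: £7. (They sum to £10.5.)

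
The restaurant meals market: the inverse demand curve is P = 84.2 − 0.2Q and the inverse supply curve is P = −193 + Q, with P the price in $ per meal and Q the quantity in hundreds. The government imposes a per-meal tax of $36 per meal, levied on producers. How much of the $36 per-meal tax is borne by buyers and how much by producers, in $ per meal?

Inverting to Q(P) form: Qd = 421 − 5P; Qs = P + 193.
Before the tax: set 421 − 5P = P + 193 → P* = $38, Q* = 231.
With the tax collected from producers, supply shifts: Qs = (P − 36) + 193.
Solving gives Q = 201 with buyers paying $44 and producers receiving $8 (the $36 wedge).
Burden on buyers: $6; on producers: $30. (They sum to $36.)

Buyers bear $6 per meal; producers bear $30 per meal.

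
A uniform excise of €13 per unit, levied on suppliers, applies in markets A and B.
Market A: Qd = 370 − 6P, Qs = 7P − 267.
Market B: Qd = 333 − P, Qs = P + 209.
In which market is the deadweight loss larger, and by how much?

Market A: pre-tax P* = €49, Q* = 76; post-tax Q = 34; deadweight loss = €273.
Market B: pre-tax P* = €62, Q* = 271; post-tax Q = 264.5; deadweight loss = €42.25.
Difference: €273 vs €42.25 → market A is larger by €230.75.

Market A, by €230.75.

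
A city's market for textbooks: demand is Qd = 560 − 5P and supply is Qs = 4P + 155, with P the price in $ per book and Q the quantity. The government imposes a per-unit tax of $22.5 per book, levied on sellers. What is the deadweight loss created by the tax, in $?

Without the tax, 560 − 5P = 4P + 155 gives 9P = 405, so P* = $45 and Q* = 335.
With the tax collected from sellers, supply shifts: Qs = 4(P − 22.5) + 155.
Solving gives Q = 285 with consumers paying $55 and sellers receiving $32.5 (the $22.5 wedge).
Quantity falls by |ΔQ| = |335 − 285| = 50.
DWL = ½ · t · |ΔQ| = ½ · 22.5 · 50 = $562.5.

Deadweight loss = $562.5.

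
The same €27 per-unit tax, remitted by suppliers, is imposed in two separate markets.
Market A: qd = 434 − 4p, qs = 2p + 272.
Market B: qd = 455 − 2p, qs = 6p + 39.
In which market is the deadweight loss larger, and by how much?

Market B, by €60.75.

Market A: pre-tax p* = €27, q* = 326; post-tax q = 290; deadweight loss = €486.
Market B: pre-tax p* = €52, q* = 351; post-tax q = 310.5; deadweight loss = €546.75.
Difference: €486 vs €546.75 → market B is larger by €60.75.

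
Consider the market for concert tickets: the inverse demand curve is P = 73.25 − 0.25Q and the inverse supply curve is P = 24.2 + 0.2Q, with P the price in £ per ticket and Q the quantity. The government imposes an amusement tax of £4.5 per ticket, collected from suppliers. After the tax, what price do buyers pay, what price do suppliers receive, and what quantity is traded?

Buyers pay £48.5; suppliers receive £44; quantity = 99.

Inverting to Q(P) form: Qd = 293 − 4P; Qs = 5P − 121.
Before the tax: set 293 − 4P = 5P − 121 → P* = £46, Q* = 109.
With the tax collected from suppliers, supply shifts: Qs = 5(P − 4.5) − 121.
Solving gives Q = 99 with buyers paying £48.5 and suppliers receiving £44 (the £4.5 wedge).
The less price-elastic side of the market bears the larger share of a per-unit tax.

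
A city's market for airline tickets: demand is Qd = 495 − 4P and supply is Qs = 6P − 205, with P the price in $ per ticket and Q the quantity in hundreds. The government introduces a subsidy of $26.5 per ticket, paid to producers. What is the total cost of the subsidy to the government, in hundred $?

Government outlay = $7382.9 hundred.

Before the subsidy: set 495 − 4P = 6P − 205 → P* = $70, Q* = 215.
With a per-unit subsidy paid to producers, each receives P + 26.5 per unit sold, so supply becomes Qs = 6(P + 26.5) − 205.
Solving gives Q = 278.6 with buyers paying $54.1 and producers receiving $80.6 (the $26.5 wedge).
Outlay = t · Q = 26.5 · 278.6 = $7382.9.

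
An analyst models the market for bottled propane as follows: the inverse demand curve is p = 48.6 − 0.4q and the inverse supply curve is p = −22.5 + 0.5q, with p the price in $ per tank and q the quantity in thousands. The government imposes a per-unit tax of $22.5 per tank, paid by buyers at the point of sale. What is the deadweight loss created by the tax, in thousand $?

Inverting to q(p) form: qd = 121.5 − 2.5p; qs = 2p + 45.
Without the tax, 121.5 − 2.5p = 2p + 45 gives 4.5p = 76.5, so p* = $17 and q* = 79.
With the tax collected from buyers, demand (in seller-price terms) shifts: qd = 121.5 − 2.5(p + 22.5).
Solving gives q = 54 with buyers paying $27 and suppliers receiving $4.5 (the $22.5 wedge).
Quantity falls by |ΔQ| = |79 − 54| = 25.
DWL = ½ · t · |ΔQ| = ½ · 22.5 · 25 = $281.25.

Deadweight loss = $281.25 thousand.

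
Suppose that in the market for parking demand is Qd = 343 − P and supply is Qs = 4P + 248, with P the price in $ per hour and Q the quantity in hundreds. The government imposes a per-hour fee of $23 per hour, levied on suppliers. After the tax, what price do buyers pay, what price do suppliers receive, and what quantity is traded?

Buyers pay $37.4; suppliers receive $14.4; quantity = 305.6.

Without the tax, 343 − P = 4P + 248 gives 5P = 95, so P* = $19 and Q* = 324.
With the tax collected from suppliers, supply shifts: Qs = 4(P − 23) + 248.
Solving gives Q = 305.6 with buyers paying $37.4 and suppliers receiving $14.4 (the $23 wedge).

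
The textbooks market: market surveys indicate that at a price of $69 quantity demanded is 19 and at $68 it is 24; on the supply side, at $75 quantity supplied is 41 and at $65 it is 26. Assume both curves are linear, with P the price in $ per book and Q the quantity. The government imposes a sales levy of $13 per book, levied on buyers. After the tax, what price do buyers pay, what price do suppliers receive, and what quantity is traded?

Buyers pay $70; suppliers receive $57; quantity = 14.

Demand slope: (24 − 19)/(68 − 69) = -5, so Qd = 364 − 5P.
Supply slope: (26 − 41)/(65 − 75) = 1.5, so Qs = 1.5P − 71.5.
Without the tax, 364 − 5P = 1.5P − 71.5 gives 6.5P = 435.5, so P* = $67 and Q* = 29.
With the tax collected from buyers, demand (in seller-price terms) shifts: Qd = 364 − 5(P + 13).
New equilibrium: buyers pay $70, suppliers receive $57, Q = 14. (Wedge: Pb − Ps = 13.)
The less price-elastic side of the market bears the larger share of a per-unit tax.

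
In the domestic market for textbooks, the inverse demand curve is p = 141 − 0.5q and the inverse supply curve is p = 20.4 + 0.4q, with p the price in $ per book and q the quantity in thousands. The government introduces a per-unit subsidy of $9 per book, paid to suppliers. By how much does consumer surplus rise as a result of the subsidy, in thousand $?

Inverting to q(p) form: qd = 282 − 2p; qs = 2.5p − 51.
Before the subsidy: set 282 − 2p = 2.5p − 51 → p* = $74, q* = 134.
With a per-unit subsidy paid to suppliers, each receives p + 9 per unit sold, so supply becomes qs = 2.5(p + 9) − 51.
New equilibrium: buyers pay $69, suppliers receive $78, q = 144. (Wedge: pb − ps = −9.)
ΔCS is the trapezoid between Q = 144 and Q = 134 of height $5: ½ · (134 + 144) · 5 = $695.

Consumer surplus rises by $695 thousand.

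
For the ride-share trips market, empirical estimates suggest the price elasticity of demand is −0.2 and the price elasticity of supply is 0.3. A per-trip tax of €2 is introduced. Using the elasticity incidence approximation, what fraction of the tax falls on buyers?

Incidence ratio: buyers' share ≈ εs / (εs + |εd|) = 0.3 / (0.3 + 0.2) = 0.6.
Supply is the more elastic side, so buyers bear the larger share.

Buyers' share ≈ 0.6.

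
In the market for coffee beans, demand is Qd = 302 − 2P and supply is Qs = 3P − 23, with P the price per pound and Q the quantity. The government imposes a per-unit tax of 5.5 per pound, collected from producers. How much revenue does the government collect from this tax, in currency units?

Tax revenue = 909.7.

Without the tax, 302 − 2P = 3P − 23 gives 5P = 325, so P* = 65 and Q* = 172.
With the tax collected from producers, supply shifts: Qs = 3(P − 5.5) − 23.
Solving gives Q = 165.4 with consumers paying 68.3 and producers receiving 62.8 (the 5.5 wedge).
Revenue = t · Q = 5.5 · 165.4 = 909.7.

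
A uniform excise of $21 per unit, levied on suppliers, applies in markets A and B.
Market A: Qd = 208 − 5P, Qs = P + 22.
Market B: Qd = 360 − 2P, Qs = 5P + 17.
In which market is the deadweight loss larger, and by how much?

Market B, by $131.25.

Market A: pre-tax P* = $31, Q* = 53; post-tax Q = 35.5; deadweight loss = $183.75.
Market B: pre-tax P* = $49, Q* = 262; post-tax Q = 232; deadweight loss = $315.
Difference: $183.75 vs $315 → market B is larger by $131.25.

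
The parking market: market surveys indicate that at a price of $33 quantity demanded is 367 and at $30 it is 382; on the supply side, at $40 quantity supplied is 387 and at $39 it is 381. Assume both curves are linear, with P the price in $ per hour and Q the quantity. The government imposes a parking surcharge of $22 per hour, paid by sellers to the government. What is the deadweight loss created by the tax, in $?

Deadweight loss = $660.

Demand slope: (382 − 367)/(30 − 33) = -5, so Qd = 532 − 5P.
Supply slope: (381 − 387)/(39 − 40) = 6, so Qs = 6P + 147.
Without the tax, 532 − 5P = 6P + 147 gives 11P = 385, so P* = $35 and Q* = 357.
With the tax collected from sellers, supply shifts: Qs = 6(P − 22) + 147.
Solving gives Q = 297 with buyers paying $47 and sellers receiving $25 (the $22 wedge).
Quantity falls by |ΔQ| = |357 − 297| = 60.
DWL = ½ · t · |ΔQ| = ½ · 22 · 60 = $660.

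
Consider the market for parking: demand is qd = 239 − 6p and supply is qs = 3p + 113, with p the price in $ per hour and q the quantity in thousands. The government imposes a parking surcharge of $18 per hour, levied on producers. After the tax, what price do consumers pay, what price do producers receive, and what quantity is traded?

Consumers pay $20; producers receive $2; quantity = 119.

Before the tax: set 239 − 6p = 3p + 113 → p* = $14, q* = 155.
With the tax collected from producers, supply shifts: qs = 3(p − 18) + 113.
New equilibrium: consumers pay $20, producers receive $2, q = 119. (Wedge: pb − ps = 18.)
The less price-elastic side of the market bears the larger share of a per-unit tax.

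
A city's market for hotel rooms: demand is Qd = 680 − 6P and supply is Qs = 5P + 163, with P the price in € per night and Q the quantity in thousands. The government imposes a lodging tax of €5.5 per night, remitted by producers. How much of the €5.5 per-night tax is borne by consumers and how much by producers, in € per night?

Before the tax: set 680 − 6P = 5P + 163 → P* = €47, Q* = 398.
With the tax collected from producers, supply shifts: Qs = 5(P − 5.5) + 163.
Solving gives Q = 383 with consumers paying €49.5 and producers receiving €44 (the €5.5 wedge).
Burden on consumers: €2.5; on producers: €3. (They sum to €5.5.)
The less price-elastic side of the market bears the larger share of a per-unit tax.

Consumers bear €2.5 per night; producers bear €3 per night.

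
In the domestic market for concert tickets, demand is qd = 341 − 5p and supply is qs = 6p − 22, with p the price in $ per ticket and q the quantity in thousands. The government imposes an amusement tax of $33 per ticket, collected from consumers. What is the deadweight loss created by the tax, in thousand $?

Deadweight loss = $1485 thousand.

Before the tax: set 341 − 5p = 6p − 22 → p* = $33, q* = 176.
With the tax collected from consumers, demand (in seller-price terms) shifts: qd = 341 − 5(p + 33).
Solving gives q = 86 with consumers paying $51 and sellers receiving $18 (the $33 wedge).
Quantity falls by |ΔQ| = |176 − 86| = 90.
DWL = ½ · t · |ΔQ| = ½ · 33 · 90 = $1485.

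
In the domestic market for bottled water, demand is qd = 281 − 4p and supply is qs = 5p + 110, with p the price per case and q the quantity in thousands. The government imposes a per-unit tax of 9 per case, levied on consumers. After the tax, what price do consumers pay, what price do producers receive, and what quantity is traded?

Consumers pay 24; producers receive 15; quantity = 185.

Without the tax, 281 − 4p = 5p + 110 gives 9p = 171, so p* = 19 and q* = 205.
With the tax collected from consumers, demand (in seller-price terms) shifts: qd = 281 − 4(p + 9).
New equilibrium: consumers pay 24, producers receive 15, q = 185. (Wedge: pb − ps = 9.)
The less price-elastic side of the market bears the larger share of a per-unit tax.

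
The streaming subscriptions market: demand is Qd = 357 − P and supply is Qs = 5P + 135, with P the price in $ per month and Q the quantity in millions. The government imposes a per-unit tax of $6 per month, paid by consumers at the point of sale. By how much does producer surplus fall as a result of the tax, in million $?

Producer surplus falls by $317.5 million.

Before the tax: set 357 − P = 5P + 135 → P* = $37, Q* = 320.
With the tax collected from consumers, demand (in seller-price terms) shifts: Qd = 357 − (P + 6).
Solving gives Q = 315 with consumers paying $42 and suppliers receiving $36 (the $6 wedge).
ΔPS is the trapezoid between Q = 315 and Q = 320 of height $1: ½ · (320 + 315) · 1 = $317.5.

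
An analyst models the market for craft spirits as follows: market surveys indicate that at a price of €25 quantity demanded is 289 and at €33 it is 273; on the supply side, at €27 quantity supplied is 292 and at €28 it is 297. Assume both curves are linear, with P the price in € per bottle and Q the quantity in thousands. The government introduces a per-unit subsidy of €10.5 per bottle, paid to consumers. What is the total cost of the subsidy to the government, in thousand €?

Demand slope: (273 − 289)/(33 − 25) = -2, so Qd = 339 − 2P.
Supply slope: (297 − 292)/(28 − 27) = 5, so Qs = 5P + 157.
Without the subsidy, 339 − 2P = 5P + 157 gives 7P = 182, so P* = €26 and Q* = 287.
With a per-unit subsidy paid to consumers, each effectively pays P − 10.5, so demand becomes Qd = 339 − 2(P − 10.5).
New equilibrium: consumers pay €18.5, sellers receive €29, Q = 302. (Wedge: Pb − Ps = −10.5.)
Outlay = t · Q = 10.5 · 302 = €3171.

Government outlay = €3171 thousand.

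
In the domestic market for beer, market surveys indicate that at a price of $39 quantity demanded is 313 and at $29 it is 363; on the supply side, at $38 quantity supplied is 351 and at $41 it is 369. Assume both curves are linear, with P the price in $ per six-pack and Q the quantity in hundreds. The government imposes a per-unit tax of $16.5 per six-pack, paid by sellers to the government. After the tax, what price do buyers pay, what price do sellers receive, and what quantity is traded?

Buyers pay $44; sellers receive $27.5; quantity = 288.

Demand slope: (363 − 313)/(29 − 39) = -5, so Qd = 508 − 5P.
Supply slope: (369 − 351)/(41 − 38) = 6, so Qs = 6P + 123.
Without the tax, 508 − 5P = 6P + 123 gives 11P = 385, so P* = $35 and Q* = 333.
With the tax collected from sellers, supply shifts: Qs = 6(P − 16.5) + 123.
Solving gives Q = 288 with buyers paying $44 and sellers receiving $27.5 (the $16.5 wedge).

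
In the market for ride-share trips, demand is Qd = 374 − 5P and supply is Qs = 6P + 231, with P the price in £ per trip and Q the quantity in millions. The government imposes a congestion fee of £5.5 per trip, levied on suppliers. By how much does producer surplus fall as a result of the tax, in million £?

Without the tax, 374 − 5P = 6P + 231 gives 11P = 143, so P* = £13 and Q* = 309.
With the tax collected from suppliers, supply shifts: Qs = 6(P − 5.5) + 231.
New equilibrium: buyers pay £16, suppliers receive £10.5, Q = 294. (Wedge: Pb − Ps = 5.5.)
ΔPS is the trapezoid between Q = 294 and Q = 309 of height £2.5: ½ · (309 + 294) · 2.5 = £753.75.

Producer surplus falls by £753.75 million.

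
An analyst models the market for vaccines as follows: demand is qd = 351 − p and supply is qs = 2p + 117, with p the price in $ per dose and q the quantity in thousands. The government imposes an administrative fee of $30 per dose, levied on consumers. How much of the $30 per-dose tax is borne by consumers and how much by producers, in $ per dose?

Without the tax, 351 − p = 2p + 117 gives 3p = 234, so p* = $78 and q* = 273.
With the tax collected from consumers, demand (in seller-price terms) shifts: qd = 351 − (p + 30).
New equilibrium: consumers pay $98, producers receive $68, q = 253. (Wedge: pb − ps = 30.)
Burden on consumers: $20; on producers: $10. (They sum to $30.)
The less price-elastic side of the market bears the larger share of a per-unit tax.

Consumers bear $20 per dose; producers bear $10 per dose.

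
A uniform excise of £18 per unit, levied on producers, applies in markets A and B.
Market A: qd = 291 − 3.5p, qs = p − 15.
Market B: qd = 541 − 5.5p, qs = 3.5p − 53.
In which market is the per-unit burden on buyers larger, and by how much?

Market B, by £3.

Market A: pre-tax p* = £68, q* = 53; post-tax q = 39; per-unit burden on buyers = £4.
Market B: pre-tax p* = £66, q* = 178; post-tax q = 139.5; per-unit burden on buyers = £7.
Difference: £4 vs £7 → market B is larger by £3.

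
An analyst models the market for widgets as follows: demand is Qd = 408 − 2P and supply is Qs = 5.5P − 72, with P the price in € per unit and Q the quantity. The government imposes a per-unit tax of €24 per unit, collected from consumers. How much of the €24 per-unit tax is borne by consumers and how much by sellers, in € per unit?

Without the tax, 408 − 2P = 5.5P − 72 gives 7.5P = 480, so P* = €64 and Q* = 280.
With the tax collected from consumers, demand (in seller-price terms) shifts: Qd = 408 − 2(P + 24).
Solving gives Q = 244.8 with consumers paying €81.6 and sellers receiving €57.6 (the €24 wedge).
Burden on consumers: €17.6; on sellers: €6.4. (They sum to €24.)
The less price-elastic side of the market bears the larger share of a per-unit tax.

Consumers bear €17.6 per unit; sellers bear €6.4 per unit.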